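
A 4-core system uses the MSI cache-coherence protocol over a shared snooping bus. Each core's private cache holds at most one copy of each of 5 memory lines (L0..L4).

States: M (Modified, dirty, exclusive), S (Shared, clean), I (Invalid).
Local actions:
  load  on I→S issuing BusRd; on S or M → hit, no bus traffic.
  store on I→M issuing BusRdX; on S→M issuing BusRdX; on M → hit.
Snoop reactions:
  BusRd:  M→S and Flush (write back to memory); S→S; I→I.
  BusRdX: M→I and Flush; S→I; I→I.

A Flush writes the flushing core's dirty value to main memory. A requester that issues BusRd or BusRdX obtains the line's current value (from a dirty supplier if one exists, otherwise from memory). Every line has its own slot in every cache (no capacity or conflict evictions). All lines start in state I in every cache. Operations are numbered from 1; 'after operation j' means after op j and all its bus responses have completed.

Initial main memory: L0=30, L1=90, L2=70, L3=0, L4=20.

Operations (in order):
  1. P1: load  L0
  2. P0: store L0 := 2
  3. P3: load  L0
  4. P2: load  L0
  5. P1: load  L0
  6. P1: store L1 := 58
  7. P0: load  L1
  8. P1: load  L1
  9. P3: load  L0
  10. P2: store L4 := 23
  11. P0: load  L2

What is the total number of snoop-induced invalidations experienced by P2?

step 1: P1: load  L0  ⟶  ISII  (L0)  txn=BusRd  M[L0]=30
step 2: P0: store L0 := 2  ⟶  MIII  (L0)  txn=BusRdX  M[L0]=30
step 3: P3: load  L0  ⟶  SIIS  (L0)  txn=BusRd+Flush  M[L0]=2
step 4: P2: load  L0  ⟶  SISS  (L0)  txn=BusRd  M[L0]=2
step 5: P1: load  L0  ⟶  SSSS  (L0)  txn=BusRd  M[L0]=2
step 6: P1: store L1 := 58  ⟶  IMII  (L1)  txn=BusRdX  M[L1]=90
step 7: P0: load  L1  ⟶  SSII  (L1)  txn=BusRd+Flush  M[L1]=58
step 8: P1: load  L1  ⟶  SSII  (L1)  txn=∅  M[L1]=58
step 9: P3: load  L0  ⟶  SSSS  (L0)  txn=∅  M[L0]=2
step 10: P2: store L4 := 23  ⟶  IIMI  (L4)  txn=BusRdX  M[L4]=20
step 11: P0: load  L2  ⟶  SIII  (L2)  txn=BusRd  M[L2]=70

invalidations = 0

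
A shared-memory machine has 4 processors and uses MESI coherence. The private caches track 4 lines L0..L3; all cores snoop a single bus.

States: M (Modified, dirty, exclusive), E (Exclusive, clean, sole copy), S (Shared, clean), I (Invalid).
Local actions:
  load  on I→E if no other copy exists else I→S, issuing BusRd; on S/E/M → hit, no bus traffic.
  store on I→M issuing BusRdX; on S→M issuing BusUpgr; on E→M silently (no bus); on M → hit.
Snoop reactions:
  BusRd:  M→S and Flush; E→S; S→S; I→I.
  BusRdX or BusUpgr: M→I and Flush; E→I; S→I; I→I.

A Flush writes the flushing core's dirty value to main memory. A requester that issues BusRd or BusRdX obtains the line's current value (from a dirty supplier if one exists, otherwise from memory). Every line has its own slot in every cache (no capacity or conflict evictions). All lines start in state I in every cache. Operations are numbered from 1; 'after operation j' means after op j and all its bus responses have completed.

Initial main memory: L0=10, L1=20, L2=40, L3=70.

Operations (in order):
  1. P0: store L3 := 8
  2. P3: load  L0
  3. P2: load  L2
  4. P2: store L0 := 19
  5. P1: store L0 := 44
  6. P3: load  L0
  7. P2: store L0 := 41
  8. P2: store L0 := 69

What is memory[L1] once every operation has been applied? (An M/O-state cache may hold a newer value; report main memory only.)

[1] P0: store L3 := 8 | P0:M(8), P1:I, P2:I, P3:I | bus: BusRdX
[2] P3: load  L0 | P0:I, P1:I, P2:I, P3:E(10) | bus: BusRd
[3] P2: load  L2 | P0:I, P1:I, P2:E(40), P3:I | bus: BusRd
[4] P2: store L0 := 19 | P0:I, P1:I, P2:M(19), P3:I | bus: BusRdX
[5] P1: store L0 := 44 | P0:I, P1:M(44), P2:I, P3:I | bus: BusRdX,Flush
[6] P3: load  L0 | P0:I, P1:S(44), P2:I, P3:S(44) | bus: BusRd,Flush
[7] P2: store L0 := 41 | P0:I, P1:I, P2:M(41), P3:I | bus: BusRdX
[8] P2: store L0 := 69 | P0:I, P1:I, P2:M(69), P3:I | bus: none

memory[L1] = 20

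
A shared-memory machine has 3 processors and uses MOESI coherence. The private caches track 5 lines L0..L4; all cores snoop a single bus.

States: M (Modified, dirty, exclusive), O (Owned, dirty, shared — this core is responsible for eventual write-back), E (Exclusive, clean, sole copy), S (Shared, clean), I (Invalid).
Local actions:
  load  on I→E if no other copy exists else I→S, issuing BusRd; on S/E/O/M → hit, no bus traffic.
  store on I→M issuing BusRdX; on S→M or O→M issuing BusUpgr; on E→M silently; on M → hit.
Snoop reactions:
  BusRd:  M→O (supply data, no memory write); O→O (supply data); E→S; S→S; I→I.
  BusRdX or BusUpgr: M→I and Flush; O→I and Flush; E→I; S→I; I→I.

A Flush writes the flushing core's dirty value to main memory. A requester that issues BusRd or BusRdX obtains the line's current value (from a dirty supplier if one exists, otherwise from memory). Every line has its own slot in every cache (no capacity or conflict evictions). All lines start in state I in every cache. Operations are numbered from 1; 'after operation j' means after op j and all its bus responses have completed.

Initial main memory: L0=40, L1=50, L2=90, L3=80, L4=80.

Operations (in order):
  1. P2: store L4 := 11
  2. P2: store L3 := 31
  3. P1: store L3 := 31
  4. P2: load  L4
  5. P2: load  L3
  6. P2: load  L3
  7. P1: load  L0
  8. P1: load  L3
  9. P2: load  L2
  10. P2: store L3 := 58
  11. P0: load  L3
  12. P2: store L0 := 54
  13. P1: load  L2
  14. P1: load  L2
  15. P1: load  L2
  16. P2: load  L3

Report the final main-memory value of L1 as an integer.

memory[L1] = 50

  op1 P2: store L4 := 11 → I/I/M on L4; bus BusRdX; mem=80
  op2 P2: store L3 := 31 → I/I/M on L3; bus BusRdX; mem=80
  op3 P1: store L3 := 31 → I/M/I on L3; bus BusRdX Flush; mem=31
  op4 P2: load  L4 → I/I/M on L4; bus (none); mem=80
  op5 P2: load  L3 → I/O/S on L3; bus BusRd; mem=31
  op6 P2: load  L3 → I/O/S on L3; bus (none); mem=31
  op7 P1: load  L0 → I/E/I on L0; bus BusRd; mem=40
  op8 P1: load  L3 → I/O/S on L3; bus (none); mem=31
  op9 P2: load  L2 → I/I/E on L2; bus BusRd; mem=90
  op10 P2: store L3 := 58 → I/I/M on L3; bus BusUpgr Flush; mem=31
  op11 P0: load  L3 → S/I/O on L3; bus BusRd; mem=31
  op12 P2: store L0 := 54 → I/I/M on L0; bus BusRdX; mem=40
  op13 P1: load  L2 → I/S/S on L2; bus BusRd; mem=90
  op14 P1: load  L2 → I/S/S on L2; bus (none); mem=90
  op15 P1: load  L2 → I/S/S on L2; bus (none); mem=90
  op16 P2: load  L3 → S/I/O on L3; bus (none); mem=31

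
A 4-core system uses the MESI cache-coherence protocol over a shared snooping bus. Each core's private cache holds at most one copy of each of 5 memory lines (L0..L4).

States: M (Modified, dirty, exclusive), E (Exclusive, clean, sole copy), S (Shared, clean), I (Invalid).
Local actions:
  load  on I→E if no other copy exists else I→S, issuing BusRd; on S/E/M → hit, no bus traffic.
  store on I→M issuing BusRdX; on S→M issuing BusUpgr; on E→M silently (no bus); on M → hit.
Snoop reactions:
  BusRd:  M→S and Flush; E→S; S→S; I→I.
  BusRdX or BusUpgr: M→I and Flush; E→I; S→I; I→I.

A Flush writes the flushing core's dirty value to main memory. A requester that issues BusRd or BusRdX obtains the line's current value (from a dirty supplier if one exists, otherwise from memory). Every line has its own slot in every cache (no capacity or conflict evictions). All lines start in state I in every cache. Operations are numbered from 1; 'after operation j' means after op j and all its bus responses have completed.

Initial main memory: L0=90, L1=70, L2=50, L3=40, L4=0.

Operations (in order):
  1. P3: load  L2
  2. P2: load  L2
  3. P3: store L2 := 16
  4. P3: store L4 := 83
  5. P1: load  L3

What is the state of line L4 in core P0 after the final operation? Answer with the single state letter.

step 1: P3: load  L2  ⟶  IIIE  (L2)  txn=BusRd  M[L2]=50
step 2: P2: load  L2  ⟶  IISS  (L2)  txn=BusRd  M[L2]=50
step 3: P3: store L2 := 16  ⟶  IIIM  (L2)  txn=BusUpgr  M[L2]=50
step 4: P3: store L4 := 83  ⟶  IIIM  (L4)  txn=BusRdX  M[L4]=0
step 5: P1: load  L3  ⟶  IEII  (L3)  txn=BusRd  M[L3]=40

state = I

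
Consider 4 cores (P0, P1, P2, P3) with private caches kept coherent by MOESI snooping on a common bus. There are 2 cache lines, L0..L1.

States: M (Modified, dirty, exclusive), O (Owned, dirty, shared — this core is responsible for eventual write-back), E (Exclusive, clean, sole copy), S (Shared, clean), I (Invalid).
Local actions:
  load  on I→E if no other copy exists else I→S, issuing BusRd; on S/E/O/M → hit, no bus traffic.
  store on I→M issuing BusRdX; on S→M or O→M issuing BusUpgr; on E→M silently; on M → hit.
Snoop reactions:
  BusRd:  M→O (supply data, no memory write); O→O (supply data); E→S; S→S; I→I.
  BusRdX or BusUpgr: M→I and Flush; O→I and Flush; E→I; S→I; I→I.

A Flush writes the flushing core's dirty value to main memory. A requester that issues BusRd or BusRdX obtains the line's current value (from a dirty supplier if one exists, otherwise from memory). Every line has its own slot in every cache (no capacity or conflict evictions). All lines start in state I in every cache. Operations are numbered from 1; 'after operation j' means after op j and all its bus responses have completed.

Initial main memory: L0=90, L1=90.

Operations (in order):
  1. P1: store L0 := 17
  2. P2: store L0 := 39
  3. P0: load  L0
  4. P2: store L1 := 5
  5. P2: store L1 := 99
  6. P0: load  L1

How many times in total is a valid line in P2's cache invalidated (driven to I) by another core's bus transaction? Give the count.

invalidations = 0

  op1 P1: store L0 := 17 → I/M/I/I on L0; bus BusRdX; mem=90
  op2 P2: store L0 := 39 → I/I/M/I on L0; bus BusRdX Flush; mem=17
  op3 P0: load  L0 → S/I/O/I on L0; bus BusRd; mem=17
  op4 P2: store L1 := 5 → I/I/M/I on L1; bus BusRdX; mem=90
  op5 P2: store L1 := 99 → I/I/M/I on L1; bus (none); mem=90
  op6 P0: load  L1 → S/I/O/I on L1; bus BusRd; mem=90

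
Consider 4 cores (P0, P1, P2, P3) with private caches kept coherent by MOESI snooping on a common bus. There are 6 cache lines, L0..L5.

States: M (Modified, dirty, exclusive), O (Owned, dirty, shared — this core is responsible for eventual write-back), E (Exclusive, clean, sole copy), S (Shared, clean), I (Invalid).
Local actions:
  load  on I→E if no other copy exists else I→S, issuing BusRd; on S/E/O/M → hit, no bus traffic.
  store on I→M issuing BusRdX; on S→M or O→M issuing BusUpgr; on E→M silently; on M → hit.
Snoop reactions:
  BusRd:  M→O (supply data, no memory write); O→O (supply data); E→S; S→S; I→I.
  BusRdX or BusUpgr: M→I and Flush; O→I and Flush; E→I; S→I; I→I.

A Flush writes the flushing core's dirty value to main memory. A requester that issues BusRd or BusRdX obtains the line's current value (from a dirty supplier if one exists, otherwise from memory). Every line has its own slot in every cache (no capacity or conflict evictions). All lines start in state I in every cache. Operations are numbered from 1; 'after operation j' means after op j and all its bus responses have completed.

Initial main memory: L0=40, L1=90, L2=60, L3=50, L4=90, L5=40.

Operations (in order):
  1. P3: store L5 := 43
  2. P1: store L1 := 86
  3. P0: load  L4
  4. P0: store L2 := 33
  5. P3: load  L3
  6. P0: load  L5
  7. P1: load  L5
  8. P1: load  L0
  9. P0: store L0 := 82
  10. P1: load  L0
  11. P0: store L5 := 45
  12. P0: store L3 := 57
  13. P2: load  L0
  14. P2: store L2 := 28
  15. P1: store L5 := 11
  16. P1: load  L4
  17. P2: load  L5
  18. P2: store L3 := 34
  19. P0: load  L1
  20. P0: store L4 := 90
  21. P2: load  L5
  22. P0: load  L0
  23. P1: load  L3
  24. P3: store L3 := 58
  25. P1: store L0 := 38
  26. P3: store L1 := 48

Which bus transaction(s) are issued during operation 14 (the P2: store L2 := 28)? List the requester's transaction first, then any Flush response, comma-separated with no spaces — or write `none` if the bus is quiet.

bus = BusRdX,Flush

  op1 P3: store L5 := 43 → I/I/I/M on L5; bus BusRdX; mem=40
  op2 P1: store L1 := 86 → I/M/I/I on L1; bus BusRdX; mem=90
  op3 P0: load  L4 → E/I/I/I on L4; bus BusRd; mem=90
  op4 P0: store L2 := 33 → M/I/I/I on L2; bus BusRdX; mem=60
  op5 P3: load  L3 → I/I/I/E on L3; bus BusRd; mem=50
  op6 P0: load  L5 → S/I/I/O on L5; bus BusRd; mem=40
  op7 P1: load  L5 → S/S/I/O on L5; bus BusRd; mem=40
  op8 P1: load  L0 → I/E/I/I on L0; bus BusRd; mem=40
  op9 P0: store L0 := 82 → M/I/I/I on L0; bus BusRdX; mem=40
  op10 P1: load  L0 → O/S/I/I on L0; bus BusRd; mem=40
  op11 P0: store L5 := 45 → M/I/I/I on L5; bus BusUpgr Flush; mem=43
  op12 P0: store L3 := 57 → M/I/I/I on L3; bus BusRdX; mem=50
  op13 P2: load  L0 → O/S/S/I on L0; bus BusRd; mem=40
  op14 P2: store L2 := 28 → I/I/M/I on L2; bus BusRdX Flush; mem=33
  op15 P1: store L5 := 11 → I/M/I/I on L5; bus BusRdX Flush; mem=45
  op16 P1: load  L4 → S/S/I/I on L4; bus BusRd; mem=90
  op17 P2: load  L5 → I/O/S/I on L5; bus BusRd; mem=45
  op18 P2: store L3 := 34 → I/I/M/I on L3; bus BusRdX Flush; mem=57
  op19 P0: load  L1 → S/O/I/I on L1; bus BusRd; mem=90
  op20 P0: store L4 := 90 → M/I/I/I on L4; bus BusUpgr; mem=90
  op21 P2: load  L5 → I/O/S/I on L5; bus (none); mem=45
  op22 P0: load  L0 → O/S/S/I on L0; bus (none); mem=40
  op23 P1: load  L3 → I/S/O/I on L3; bus BusRd; mem=57
  op24 P3: store L3 := 58 → I/I/I/M on L3; bus BusRdX Flush; mem=34
  op25 P1: store L0 := 38 → I/M/I/I on L0; bus BusUpgr Flush; mem=82
  op26 P3: store L1 := 48 → I/I/I/M on L1; bus BusRdX Flush; mem=86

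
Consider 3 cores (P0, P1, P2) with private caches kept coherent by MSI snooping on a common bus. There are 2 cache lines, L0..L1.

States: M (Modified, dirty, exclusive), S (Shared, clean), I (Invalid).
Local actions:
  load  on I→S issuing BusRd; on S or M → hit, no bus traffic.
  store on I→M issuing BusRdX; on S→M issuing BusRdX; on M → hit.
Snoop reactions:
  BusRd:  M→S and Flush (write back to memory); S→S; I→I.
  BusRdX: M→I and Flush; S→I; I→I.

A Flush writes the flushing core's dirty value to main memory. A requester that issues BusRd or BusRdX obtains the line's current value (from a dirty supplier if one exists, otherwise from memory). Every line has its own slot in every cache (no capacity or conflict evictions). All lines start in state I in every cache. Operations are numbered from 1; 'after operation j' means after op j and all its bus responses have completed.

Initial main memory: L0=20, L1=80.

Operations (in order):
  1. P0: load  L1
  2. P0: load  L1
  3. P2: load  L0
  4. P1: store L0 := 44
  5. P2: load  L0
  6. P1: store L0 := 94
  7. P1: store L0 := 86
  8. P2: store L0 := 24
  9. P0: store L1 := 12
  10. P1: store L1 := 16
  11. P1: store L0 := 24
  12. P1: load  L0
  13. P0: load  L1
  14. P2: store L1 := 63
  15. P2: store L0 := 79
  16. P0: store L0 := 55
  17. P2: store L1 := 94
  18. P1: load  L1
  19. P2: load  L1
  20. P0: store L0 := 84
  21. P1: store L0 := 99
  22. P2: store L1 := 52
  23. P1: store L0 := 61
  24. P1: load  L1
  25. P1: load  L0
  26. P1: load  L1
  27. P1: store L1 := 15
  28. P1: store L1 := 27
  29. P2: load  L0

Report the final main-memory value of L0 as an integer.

memory[L0] = 61

step 1: P0: load  L1  ⟶  SII  (L1)  txn=BusRd  M[L1]=80
step 2: P0: load  L1  ⟶  SII  (L1)  txn=∅  M[L1]=80
step 3: P2: load  L0  ⟶  IIS  (L0)  txn=BusRd  M[L0]=20
step 4: P1: store L0 := 44  ⟶  IMI  (L0)  txn=BusRdX  M[L0]=20
step 5: P2: load  L0  ⟶  ISS  (L0)  txn=BusRd+Flush  M[L0]=44
step 6: P1: store L0 := 94  ⟶  IMI  (L0)  txn=BusRdX  M[L0]=44
step 7: P1: store L0 := 86  ⟶  IMI  (L0)  txn=∅  M[L0]=44
step 8: P2: store L0 := 24  ⟶  IIM  (L0)  txn=BusRdX+Flush  M[L0]=86
step 9: P0: store L1 := 12  ⟶  MII  (L1)  txn=BusRdX  M[L1]=80
step 10: P1: store L1 := 16  ⟶  IMI  (L1)  txn=BusRdX+Flush  M[L1]=12
step 11: P1: store L0 := 24  ⟶  IMI  (L0)  txn=BusRdX+Flush  M[L0]=24
step 12: P1: load  L0  ⟶  IMI  (L0)  txn=∅  M[L0]=24
step 13: P0: load  L1  ⟶  SSI  (L1)  txn=BusRd+Flush  M[L1]=16
step 14: P2: store L1 := 63  ⟶  IIM  (L1)  txn=BusRdX  M[L1]=16
step 15: P2: store L0 := 79  ⟶  IIM  (L0)  txn=BusRdX+Flush  M[L0]=24
step 16: P0: store L0 := 55  ⟶  MII  (L0)  txn=BusRdX+Flush  M[L0]=79
step 17: P2: store L1 := 94  ⟶  IIM  (L1)  txn=∅  M[L1]=16
step 18: P1: load  L1  ⟶  ISS  (L1)  txn=BusRd+Flush  M[L1]=94
step 19: P2: load  L1  ⟶  ISS  (L1)  txn=∅  M[L1]=94
step 20: P0: store L0 := 84  ⟶  MII  (L0)  txn=∅  M[L0]=79
step 21: P1: store L0 := 99  ⟶  IMI  (L0)  txn=BusRdX+Flush  M[L0]=84
step 22: P2: store L1 := 52  ⟶  IIM  (L1)  txn=BusRdX  M[L1]=94
step 23: P1: store L0 := 61  ⟶  IMI  (L0)  txn=∅  M[L0]=84
step 24: P1: load  L1  ⟶  ISS  (L1)  txn=BusRd+Flush  M[L1]=52
step 25: P1: load  L0  ⟶  IMI  (L0)  txn=∅  M[L0]=84
step 26: P1: load  L1  ⟶  ISS  (L1)  txn=∅  M[L1]=52
step 27: P1: store L1 := 15  ⟶  IMI  (L1)  txn=BusRdX  M[L1]=52
step 28: P1: store L1 := 27  ⟶  IMI  (L1)  txn=∅  M[L1]=52
step 29: P2: load  L0  ⟶  ISS  (L0)  txn=BusRd+Flush  M[L0]=61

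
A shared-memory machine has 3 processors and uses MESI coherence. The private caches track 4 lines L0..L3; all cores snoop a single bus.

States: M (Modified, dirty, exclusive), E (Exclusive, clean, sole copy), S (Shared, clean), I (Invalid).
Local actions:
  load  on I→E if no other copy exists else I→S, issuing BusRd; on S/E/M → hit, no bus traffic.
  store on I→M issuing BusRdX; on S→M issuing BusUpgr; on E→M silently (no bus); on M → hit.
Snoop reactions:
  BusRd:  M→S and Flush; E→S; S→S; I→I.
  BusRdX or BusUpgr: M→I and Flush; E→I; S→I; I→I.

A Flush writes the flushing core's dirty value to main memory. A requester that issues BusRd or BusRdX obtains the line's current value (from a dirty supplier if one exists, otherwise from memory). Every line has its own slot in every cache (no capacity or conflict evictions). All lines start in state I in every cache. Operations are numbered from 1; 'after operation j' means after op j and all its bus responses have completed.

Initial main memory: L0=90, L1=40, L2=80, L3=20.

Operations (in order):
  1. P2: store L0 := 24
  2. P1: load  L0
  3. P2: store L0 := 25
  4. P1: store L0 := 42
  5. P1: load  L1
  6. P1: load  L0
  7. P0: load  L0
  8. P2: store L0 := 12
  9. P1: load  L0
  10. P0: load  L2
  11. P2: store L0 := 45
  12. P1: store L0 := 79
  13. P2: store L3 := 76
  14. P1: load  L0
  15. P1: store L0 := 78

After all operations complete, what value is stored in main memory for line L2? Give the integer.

1. P2: store L0 := 24  bus=[BusRdX]  L0: P0=I P1=I P2=M  mem[L0]=90
2. P1: load  L0  bus=[BusRd,Flush]  L0: P0=I P1=S P2=S  mem[L0]=24
3. P2: store L0 := 25  bus=[BusUpgr]  L0: P0=I P1=I P2=M  mem[L0]=24
4. P1: store L0 := 42  bus=[BusRdX,Flush]  L0: P0=I P1=M P2=I  mem[L0]=25
5. P1: load  L1  bus=[BusRd]  L1: P0=I P1=E P2=I  mem[L1]=40
6. P1: load  L0  bus=[-]  L0: P0=I P1=M P2=I  mem[L0]=25
7. P0: load  L0  bus=[BusRd,Flush]  L0: P0=S P1=S P2=I  mem[L0]=42
8. P2: store L0 := 12  bus=[BusRdX]  L0: P0=I P1=I P2=M  mem[L0]=42
9. P1: load  L0  bus=[BusRd,Flush]  L0: P0=I P1=S P2=S  mem[L0]=12
10. P0: load  L2  bus=[BusRd]  L2: P0=E P1=I P2=I  mem[L2]=80
11. P2: store L0 := 45  bus=[BusUpgr]  L0: P0=I P1=I P2=M  mem[L0]=12
12. P1: store L0 := 79  bus=[BusRdX,Flush]  L0: P0=I P1=M P2=I  mem[L0]=45
13. P2: store L3 := 76  bus=[BusRdX]  L3: P0=I P1=I P2=M  mem[L3]=20
14. P1: load  L0  bus=[-]  L0: P0=I P1=M P2=I  mem[L0]=45
15. P1: store L0 := 78  bus=[-]  L0: P0=I P1=M P2=I  mem[L0]=45

memory[L2] = 80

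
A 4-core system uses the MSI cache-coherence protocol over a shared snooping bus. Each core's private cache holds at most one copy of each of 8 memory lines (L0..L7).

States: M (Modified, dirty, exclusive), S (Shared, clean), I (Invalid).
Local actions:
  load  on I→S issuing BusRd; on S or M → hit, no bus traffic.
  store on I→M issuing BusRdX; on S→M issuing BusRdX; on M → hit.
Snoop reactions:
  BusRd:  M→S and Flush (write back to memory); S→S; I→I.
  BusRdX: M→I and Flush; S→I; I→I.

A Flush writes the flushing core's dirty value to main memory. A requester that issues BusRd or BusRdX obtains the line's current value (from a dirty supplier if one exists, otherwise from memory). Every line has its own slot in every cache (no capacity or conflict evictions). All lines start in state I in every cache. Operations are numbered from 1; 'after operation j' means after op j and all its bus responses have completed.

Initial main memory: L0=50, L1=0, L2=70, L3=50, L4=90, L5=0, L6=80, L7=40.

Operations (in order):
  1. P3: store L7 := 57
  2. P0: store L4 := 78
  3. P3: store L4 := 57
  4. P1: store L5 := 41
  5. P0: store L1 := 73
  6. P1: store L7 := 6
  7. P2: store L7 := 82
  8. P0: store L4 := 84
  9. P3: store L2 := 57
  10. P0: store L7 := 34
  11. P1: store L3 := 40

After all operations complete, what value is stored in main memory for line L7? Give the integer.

memory[L7] = 82

1. P3: store L7 := 57  bus=[BusRdX]  L7: P0=I P1=I P2=I P3=M  mem[L7]=40
2. P0: store L4 := 78  bus=[BusRdX]  L4: P0=M P1=I P2=I P3=I  mem[L4]=90
3. P3: store L4 := 57  bus=[BusRdX,Flush]  L4: P0=I P1=I P2=I P3=M  mem[L4]=78
4. P1: store L5 := 41  bus=[BusRdX]  L5: P0=I P1=M P2=I P3=I  mem[L5]=0
5. P0: store L1 := 73  bus=[BusRdX]  L1: P0=M P1=I P2=I P3=I  mem[L1]=0
6. P1: store L7 := 6  bus=[BusRdX,Flush]  L7: P0=I P1=M P2=I P3=I  mem[L7]=57
7. P2: store L7 := 82  bus=[BusRdX,Flush]  L7: P0=I P1=I P2=M P3=I  mem[L7]=6
8. P0: store L4 := 84  bus=[BusRdX,Flush]  L4: P0=M P1=I P2=I P3=I  mem[L4]=57
9. P3: store L2 := 57  bus=[BusRdX]  L2: P0=I P1=I P2=I P3=M  mem[L2]=70
10. P0: store L7 := 34  bus=[BusRdX,Flush]  L7: P0=M P1=I P2=I P3=I  mem[L7]=82
11. P1: store L3 := 40  bus=[BusRdX]  L3: P0=I P1=M P2=I P3=I  mem[L3]=50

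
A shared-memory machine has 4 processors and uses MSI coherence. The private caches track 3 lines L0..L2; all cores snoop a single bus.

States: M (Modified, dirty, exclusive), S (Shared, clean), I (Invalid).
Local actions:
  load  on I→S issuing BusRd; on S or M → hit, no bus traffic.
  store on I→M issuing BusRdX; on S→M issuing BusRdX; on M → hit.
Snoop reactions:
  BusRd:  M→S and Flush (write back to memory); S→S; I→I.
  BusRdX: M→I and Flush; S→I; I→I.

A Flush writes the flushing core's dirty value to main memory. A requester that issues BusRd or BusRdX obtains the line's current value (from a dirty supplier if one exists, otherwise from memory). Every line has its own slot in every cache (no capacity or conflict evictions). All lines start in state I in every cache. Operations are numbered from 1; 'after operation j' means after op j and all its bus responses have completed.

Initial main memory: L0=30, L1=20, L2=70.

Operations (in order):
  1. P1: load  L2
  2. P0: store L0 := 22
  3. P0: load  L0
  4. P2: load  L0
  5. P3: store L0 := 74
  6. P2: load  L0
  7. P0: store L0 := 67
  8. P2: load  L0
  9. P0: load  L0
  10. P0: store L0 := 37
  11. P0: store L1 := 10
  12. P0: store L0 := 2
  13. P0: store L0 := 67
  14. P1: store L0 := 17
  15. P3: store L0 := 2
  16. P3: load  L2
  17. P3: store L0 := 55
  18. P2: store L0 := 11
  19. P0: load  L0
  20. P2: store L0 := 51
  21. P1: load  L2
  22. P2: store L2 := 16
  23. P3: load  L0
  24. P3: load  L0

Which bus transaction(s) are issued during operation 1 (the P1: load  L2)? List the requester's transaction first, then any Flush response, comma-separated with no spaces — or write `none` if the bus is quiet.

[1] P1: load  L2 | P0:I, P1:S(70), P2:I, P3:I | bus: BusRd
[2] P0: store L0 := 22 | P0:M(22), P1:I, P2:I, P3:I | bus: BusRdX
[3] P0: load  L0 | P0:M(22), P1:I, P2:I, P3:I | bus: none
[4] P2: load  L0 | P0:S(22), P1:I, P2:S(22), P3:I | bus: BusRd,Flush
[5] P3: store L0 := 74 | P0:I, P1:I, P2:I, P3:M(74) | bus: BusRdX
[6] P2: load  L0 | P0:I, P1:I, P2:S(74), P3:S(74) | bus: BusRd,Flush
[7] P0: store L0 := 67 | P0:M(67), P1:I, P2:I, P3:I | bus: BusRdX
[8] P2: load  L0 | P0:S(67), P1:I, P2:S(67), P3:I | bus: BusRd,Flush
[9] P0: load  L0 | P0:S(67), P1:I, P2:S(67), P3:I | bus: none
[10] P0: store L0 := 37 | P0:M(37), P1:I, P2:I, P3:I | bus: BusRdX
[11] P0: store L1 := 10 | P0:M(10), P1:I, P2:I, P3:I | bus: BusRdX
[12] P0: store L0 := 2 | P0:M(2), P1:I, P2:I, P3:I | bus: none
[13] P0: store L0 := 67 | P0:M(67), P1:I, P2:I, P3:I | bus: none
[14] P1: store L0 := 17 | P0:I, P1:M(17), P2:I, P3:I | bus: BusRdX,Flush
[15] P3: store L0 := 2 | P0:I, P1:I, P2:I, P3:M(2) | bus: BusRdX,Flush
[16] P3: load  L2 | P0:I, P1:S(70), P2:I, P3:S(70) | bus: BusRd
[17] P3: store L0 := 55 | P0:I, P1:I, P2:I, P3:M(55) | bus: none
[18] P2: store L0 := 11 | P0:I, P1:I, P2:M(11), P3:I | bus: BusRdX,Flush
[19] P0: load  L0 | P0:S(11), P1:I, P2:S(11), P3:I | bus: BusRd,Flush
[20] P2: store L0 := 51 | P0:I, P1:I, P2:M(51), P3:I | bus: BusRdX
[21] P1: load  L2 | P0:I, P1:S(70), P2:I, P3:S(70) | bus: none
[22] P2: store L2 := 16 | P0:I, P1:I, P2:M(16), P3:I | bus: BusRdX
[23] P3: load  L0 | P0:I, P1:I, P2:S(51), P3:S(51) | bus: BusRd,Flush
[24] P3: load  L0 | P0:I, P1:I, P2:S(51), P3:S(51) | bus: none

bus = BusRd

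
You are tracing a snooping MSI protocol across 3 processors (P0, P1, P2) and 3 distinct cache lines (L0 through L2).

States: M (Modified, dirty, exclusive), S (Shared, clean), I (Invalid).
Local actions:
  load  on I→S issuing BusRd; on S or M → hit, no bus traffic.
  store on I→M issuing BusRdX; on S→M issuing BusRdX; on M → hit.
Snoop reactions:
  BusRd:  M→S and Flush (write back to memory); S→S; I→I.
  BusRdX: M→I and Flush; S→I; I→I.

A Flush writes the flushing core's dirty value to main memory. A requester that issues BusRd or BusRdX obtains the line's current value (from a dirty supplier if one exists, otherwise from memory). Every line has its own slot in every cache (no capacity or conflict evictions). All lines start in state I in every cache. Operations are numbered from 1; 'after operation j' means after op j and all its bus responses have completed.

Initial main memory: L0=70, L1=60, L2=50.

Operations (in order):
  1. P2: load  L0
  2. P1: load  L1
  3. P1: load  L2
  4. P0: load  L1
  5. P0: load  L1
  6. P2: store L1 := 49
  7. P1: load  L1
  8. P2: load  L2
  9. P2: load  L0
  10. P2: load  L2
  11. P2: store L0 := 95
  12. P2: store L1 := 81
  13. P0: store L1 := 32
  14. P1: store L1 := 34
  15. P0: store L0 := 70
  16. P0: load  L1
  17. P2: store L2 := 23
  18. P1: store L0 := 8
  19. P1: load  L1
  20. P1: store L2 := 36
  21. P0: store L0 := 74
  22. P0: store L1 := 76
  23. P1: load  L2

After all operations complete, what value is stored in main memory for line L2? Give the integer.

1. P2: load  L0  bus=[BusRd]  L0: P0=I P1=I P2=S  mem[L0]=70
2. P1: load  L1  bus=[BusRd]  L1: P0=I P1=S P2=I  mem[L1]=60
3. P1: load  L2  bus=[BusRd]  L2: P0=I P1=S P2=I  mem[L2]=50
4. P0: load  L1  bus=[BusRd]  L1: P0=S P1=S P2=I  mem[L1]=60
5. P0: load  L1  bus=[-]  L1: P0=S P1=S P2=I  mem[L1]=60
6. P2: store L1 := 49  bus=[BusRdX]  L1: P0=I P1=I P2=M  mem[L1]=60
7. P1: load  L1  bus=[BusRd,Flush]  L1: P0=I P1=S P2=S  mem[L1]=49
8. P2: load  L2  bus=[BusRd]  L2: P0=I P1=S P2=S  mem[L2]=50
9. P2: load  L0  bus=[-]  L0: P0=I P1=I P2=S  mem[L0]=70
10. P2: load  L2  bus=[-]  L2: P0=I P1=S P2=S  mem[L2]=50
11. P2: store L0 := 95  bus=[BusRdX]  L0: P0=I P1=I P2=M  mem[L0]=70
12. P2: store L1 := 81  bus=[BusRdX]  L1: P0=I P1=I P2=M  mem[L1]=49
13. P0: store L1 := 32  bus=[BusRdX,Flush]  L1: P0=M P1=I P2=I  mem[L1]=81
14. P1: store L1 := 34  bus=[BusRdX,Flush]  L1: P0=I P1=M P2=I  mem[L1]=32
15. P0: store L0 := 70  bus=[BusRdX,Flush]  L0: P0=M P1=I P2=I  mem[L0]=95
16. P0: load  L1  bus=[BusRd,Flush]  L1: P0=S P1=S P2=I  mem[L1]=34
17. P2: store L2 := 23  bus=[BusRdX]  L2: P0=I P1=I P2=M  mem[L2]=50
18. P1: store L0 := 8  bus=[BusRdX,Flush]  L0: P0=I P1=M P2=I  mem[L0]=70
19. P1: load  L1  bus=[-]  L1: P0=S P1=S P2=I  mem[L1]=34
20. P1: store L2 := 36  bus=[BusRdX,Flush]  L2: P0=I P1=M P2=I  mem[L2]=23
21. P0: store L0 := 74  bus=[BusRdX,Flush]  L0: P0=M P1=I P2=I  mem[L0]=8
22. P0: store L1 := 76  bus=[BusRdX]  L1: P0=M P1=I P2=I  mem[L1]=34
23. P1: load  L2  bus=[-]  L2: P0=I P1=M P2=I  mem[L2]=23

memory[L2] = 23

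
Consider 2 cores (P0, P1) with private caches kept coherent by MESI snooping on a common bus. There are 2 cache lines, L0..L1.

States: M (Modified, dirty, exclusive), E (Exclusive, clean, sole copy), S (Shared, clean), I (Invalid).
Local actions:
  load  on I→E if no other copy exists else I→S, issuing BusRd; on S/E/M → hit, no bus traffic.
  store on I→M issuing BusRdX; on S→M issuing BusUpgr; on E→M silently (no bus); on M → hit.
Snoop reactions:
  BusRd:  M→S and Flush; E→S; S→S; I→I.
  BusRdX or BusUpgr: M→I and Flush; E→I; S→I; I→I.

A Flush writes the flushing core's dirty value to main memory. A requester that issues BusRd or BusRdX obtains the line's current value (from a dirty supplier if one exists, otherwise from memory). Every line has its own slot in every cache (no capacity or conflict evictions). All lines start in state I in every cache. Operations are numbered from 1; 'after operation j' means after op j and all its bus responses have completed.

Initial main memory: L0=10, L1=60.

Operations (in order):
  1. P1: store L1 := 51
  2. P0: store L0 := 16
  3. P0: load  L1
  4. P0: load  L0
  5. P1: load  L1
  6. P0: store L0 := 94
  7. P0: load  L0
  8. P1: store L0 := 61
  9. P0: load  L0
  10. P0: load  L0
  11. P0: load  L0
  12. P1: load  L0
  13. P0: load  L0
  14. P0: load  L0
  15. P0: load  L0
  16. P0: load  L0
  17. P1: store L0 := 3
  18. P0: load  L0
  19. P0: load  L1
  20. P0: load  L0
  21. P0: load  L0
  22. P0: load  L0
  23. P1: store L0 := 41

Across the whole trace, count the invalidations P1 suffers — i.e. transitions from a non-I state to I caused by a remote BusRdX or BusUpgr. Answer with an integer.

step 1: P1: store L1 := 51  ⟶  IM  (L1)  txn=BusRdX  M[L1]=60
step 2: P0: store L0 := 16  ⟶  MI  (L0)  txn=BusRdX  M[L0]=10
step 3: P0: load  L1  ⟶  SS  (L1)  txn=BusRd+Flush  M[L1]=51
step 4: P0: load  L0  ⟶  MI  (L0)  txn=∅  M[L0]=10
step 5: P1: load  L1  ⟶  SS  (L1)  txn=∅  M[L1]=51
step 6: P0: store L0 := 94  ⟶  MI  (L0)  txn=∅  M[L0]=10
step 7: P0: load  L0  ⟶  MI  (L0)  txn=∅  M[L0]=10
step 8: P1: store L0 := 61  ⟶  IM  (L0)  txn=BusRdX+Flush  M[L0]=94
step 9: P0: load  L0  ⟶  SS  (L0)  txn=BusRd+Flush  M[L0]=61
step 10: P0: load  L0  ⟶  SS  (L0)  txn=∅  M[L0]=61
step 11: P0: load  L0  ⟶  SS  (L0)  txn=∅  M[L0]=61
step 12: P1: load  L0  ⟶  SS  (L0)  txn=∅  M[L0]=61
step 13: P0: load  L0  ⟶  SS  (L0)  txn=∅  M[L0]=61
step 14: P0: load  L0  ⟶  SS  (L0)  txn=∅  M[L0]=61
step 15: P0: load  L0  ⟶  SS  (L0)  txn=∅  M[L0]=61
step 16: P0: load  L0  ⟶  SS  (L0)  txn=∅  M[L0]=61
step 17: P1: store L0 := 3  ⟶  IM  (L0)  txn=BusUpgr  M[L0]=61
step 18: P0: load  L0  ⟶  SS  (L0)  txn=BusRd+Flush  M[L0]=3
step 19: P0: load  L1  ⟶  SS  (L1)  txn=∅  M[L1]=51
step 20: P0: load  L0  ⟶  SS  (L0)  txn=∅  M[L0]=3
step 21: P0: load  L0  ⟶  SS  (L0)  txn=∅  M[L0]=3
step 22: P0: load  L0  ⟶  SS  (L0)  txn=∅  M[L0]=3
step 23: P1: store L0 := 41  ⟶  IM  (L0)  txn=BusUpgr  M[L0]=3

invalidations = 0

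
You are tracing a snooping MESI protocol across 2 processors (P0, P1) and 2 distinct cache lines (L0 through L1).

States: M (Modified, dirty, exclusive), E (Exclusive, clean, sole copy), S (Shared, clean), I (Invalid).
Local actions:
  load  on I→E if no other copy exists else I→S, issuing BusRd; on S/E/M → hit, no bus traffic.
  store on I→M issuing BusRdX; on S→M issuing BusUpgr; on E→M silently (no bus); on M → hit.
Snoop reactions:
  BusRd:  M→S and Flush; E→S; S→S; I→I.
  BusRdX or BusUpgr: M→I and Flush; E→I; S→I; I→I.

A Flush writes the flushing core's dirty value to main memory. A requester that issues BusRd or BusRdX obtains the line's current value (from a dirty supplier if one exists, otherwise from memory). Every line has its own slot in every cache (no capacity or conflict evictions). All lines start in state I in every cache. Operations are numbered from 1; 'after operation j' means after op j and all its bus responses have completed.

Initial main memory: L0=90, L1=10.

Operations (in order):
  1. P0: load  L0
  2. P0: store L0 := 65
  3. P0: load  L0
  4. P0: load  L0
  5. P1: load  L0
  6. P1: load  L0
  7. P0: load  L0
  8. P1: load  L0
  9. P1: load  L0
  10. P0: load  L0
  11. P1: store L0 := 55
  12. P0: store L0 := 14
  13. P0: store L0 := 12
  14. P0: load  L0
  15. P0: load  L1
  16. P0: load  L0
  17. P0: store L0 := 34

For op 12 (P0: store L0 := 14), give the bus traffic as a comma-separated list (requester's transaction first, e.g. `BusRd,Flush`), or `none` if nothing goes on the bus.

[1] P0: load  L0 | P0:E(90), P1:I | bus: BusRd
[2] P0: store L0 := 65 | P0:M(65), P1:I | bus: none
[3] P0: load  L0 | P0:M(65), P1:I | bus: none
[4] P0: load  L0 | P0:M(65), P1:I | bus: none
[5] P1: load  L0 | P0:S(65), P1:S(65) | bus: BusRd,Flush
[6] P1: load  L0 | P0:S(65), P1:S(65) | bus: none
[7] P0: load  L0 | P0:S(65), P1:S(65) | bus: none
[8] P1: load  L0 | P0:S(65), P1:S(65) | bus: none
[9] P1: load  L0 | P0:S(65), P1:S(65) | bus: none
[10] P0: load  L0 | P0:S(65), P1:S(65) | bus: none
[11] P1: store L0 := 55 | P0:I, P1:M(55) | bus: BusUpgr
[12] P0: store L0 := 14 | P0:M(14), P1:I | bus: BusRdX,Flush
[13] P0: store L0 := 12 | P0:M(12), P1:I | bus: none
[14] P0: load  L0 | P0:M(12), P1:I | bus: none
[15] P0: load  L1 | P0:E(10), P1:I | bus: BusRd
[16] P0: load  L0 | P0:M(12), P1:I | bus: none
[17] P0: store L0 := 34 | P0:M(34), P1:I | bus: none

bus = BusRdX,Flush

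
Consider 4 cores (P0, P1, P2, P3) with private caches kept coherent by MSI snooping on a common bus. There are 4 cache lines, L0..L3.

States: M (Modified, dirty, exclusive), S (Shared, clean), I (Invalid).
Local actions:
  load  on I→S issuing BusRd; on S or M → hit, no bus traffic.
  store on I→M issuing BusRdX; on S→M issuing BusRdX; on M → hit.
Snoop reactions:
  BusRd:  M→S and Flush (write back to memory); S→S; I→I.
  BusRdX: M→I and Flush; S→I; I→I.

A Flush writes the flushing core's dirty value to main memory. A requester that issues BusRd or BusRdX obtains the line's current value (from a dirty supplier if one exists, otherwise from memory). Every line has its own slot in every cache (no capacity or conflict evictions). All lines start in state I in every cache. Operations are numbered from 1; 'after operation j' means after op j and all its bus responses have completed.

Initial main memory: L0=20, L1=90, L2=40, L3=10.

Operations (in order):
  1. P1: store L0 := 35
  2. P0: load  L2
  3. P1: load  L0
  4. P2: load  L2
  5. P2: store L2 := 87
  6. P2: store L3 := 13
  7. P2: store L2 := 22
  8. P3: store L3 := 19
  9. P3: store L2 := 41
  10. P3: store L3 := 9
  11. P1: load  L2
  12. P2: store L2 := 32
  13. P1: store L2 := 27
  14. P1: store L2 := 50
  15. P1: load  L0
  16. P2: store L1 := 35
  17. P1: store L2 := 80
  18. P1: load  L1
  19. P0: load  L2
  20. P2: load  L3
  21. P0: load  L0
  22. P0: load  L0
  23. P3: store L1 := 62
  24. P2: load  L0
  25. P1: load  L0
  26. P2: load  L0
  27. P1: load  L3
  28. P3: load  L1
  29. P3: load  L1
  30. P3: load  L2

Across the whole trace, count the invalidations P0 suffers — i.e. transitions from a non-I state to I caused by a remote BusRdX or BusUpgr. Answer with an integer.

invalidations = 1

  op1 P1: store L0 := 35 → I/M/I/I on L0; bus BusRdX; mem=20
  op2 P0: load  L2 → S/I/I/I on L2; bus BusRd; mem=40
  op3 P1: load  L0 → I/M/I/I on L0; bus (none); mem=20
  op4 P2: load  L2 → S/I/S/I on L2; bus BusRd; mem=40
  op5 P2: store L2 := 87 → I/I/M/I on L2; bus BusRdX; mem=40
  op6 P2: store L3 := 13 → I/I/M/I on L3; bus BusRdX; mem=10
  op7 P2: store L2 := 22 → I/I/M/I on L2; bus (none); mem=40
  op8 P3: store L3 := 19 → I/I/I/M on L3; bus BusRdX Flush; mem=13
  op9 P3: store L2 := 41 → I/I/I/M on L2; bus BusRdX Flush; mem=22
  op10 P3: store L3 := 9 → I/I/I/M on L3; bus (none); mem=13
  op11 P1: load  L2 → I/S/I/S on L2; bus BusRd Flush; mem=41
  op12 P2: store L2 := 32 → I/I/M/I on L2; bus BusRdX; mem=41
  op13 P1: store L2 := 27 → I/M/I/I on L2; bus BusRdX Flush; mem=32
  op14 P1: store L2 := 50 → I/M/I/I on L2; bus (none); mem=32
  op15 P1: load  L0 → I/M/I/I on L0; bus (none); mem=20
  op16 P2: store L1 := 35 → I/I/M/I on L1; bus BusRdX; mem=90
  op17 P1: store L2 := 80 → I/M/I/I on L2; bus (none); mem=32
  op18 P1: load  L1 → I/S/S/I on L1; bus BusRd Flush; mem=35
  op19 P0: load  L2 → S/S/I/I on L2; bus BusRd Flush; mem=80
  op20 P2: load  L3 → I/I/S/S on L3; bus BusRd Flush; mem=9
  op21 P0: load  L0 → S/S/I/I on L0; bus BusRd Flush; mem=35
  op22 P0: load  L0 → S/S/I/I on L0; bus (none); mem=35
  op23 P3: store L1 := 62 → I/I/I/M on L1; bus BusRdX; mem=35
  op24 P2: load  L0 → S/S/S/I on L0; bus BusRd; mem=35
  op25 P1: load  L0 → S/S/S/I on L0; bus (none); mem=35
  op26 P2: load  L0 → S/S/S/I on L0; bus (none); mem=35
  op27 P1: load  L3 → I/S/S/S on L3; bus BusRd; mem=9
  op28 P3: load  L1 → I/I/I/M on L1; bus (none); mem=35
  op29 P3: load  L1 → I/I/I/M on L1; bus (none); mem=35
  op30 P3: load  L2 → S/S/I/S on L2; bus BusRd; mem=80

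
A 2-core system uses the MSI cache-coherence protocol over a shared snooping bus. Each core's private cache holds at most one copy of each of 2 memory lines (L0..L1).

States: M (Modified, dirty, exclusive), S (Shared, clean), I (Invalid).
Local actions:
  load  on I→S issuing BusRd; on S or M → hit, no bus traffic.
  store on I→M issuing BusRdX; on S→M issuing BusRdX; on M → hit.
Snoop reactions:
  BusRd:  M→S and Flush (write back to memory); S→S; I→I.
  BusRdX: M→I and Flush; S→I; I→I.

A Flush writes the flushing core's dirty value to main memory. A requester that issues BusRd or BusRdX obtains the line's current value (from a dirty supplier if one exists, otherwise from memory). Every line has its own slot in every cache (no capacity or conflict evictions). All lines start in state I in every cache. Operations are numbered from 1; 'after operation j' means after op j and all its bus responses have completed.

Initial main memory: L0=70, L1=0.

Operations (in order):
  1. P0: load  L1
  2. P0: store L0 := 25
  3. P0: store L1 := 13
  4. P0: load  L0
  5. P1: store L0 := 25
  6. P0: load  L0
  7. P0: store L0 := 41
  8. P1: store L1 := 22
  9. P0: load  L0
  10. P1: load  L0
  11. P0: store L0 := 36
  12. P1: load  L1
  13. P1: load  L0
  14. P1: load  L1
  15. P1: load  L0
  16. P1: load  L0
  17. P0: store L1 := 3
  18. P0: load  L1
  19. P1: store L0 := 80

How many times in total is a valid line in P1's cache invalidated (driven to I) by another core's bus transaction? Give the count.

[1] P0: load  L1 | P0:S(0), P1:I | bus: BusRd
[2] P0: store L0 := 25 | P0:M(25), P1:I | bus: BusRdX
[3] P0: store L1 := 13 | P0:M(13), P1:I | bus: BusRdX
[4] P0: load  L0 | P0:M(25), P1:I | bus: none
[5] P1: store L0 := 25 | P0:I, P1:M(25) | bus: BusRdX,Flush
[6] P0: load  L0 | P0:S(25), P1:S(25) | bus: BusRd,Flush
[7] P0: store L0 := 41 | P0:M(41), P1:I | bus: BusRdX
[8] P1: store L1 := 22 | P0:I, P1:M(22) | bus: BusRdX,Flush
[9] P0: load  L0 | P0:M(41), P1:I | bus: none
[10] P1: load  L0 | P0:S(41), P1:S(41) | bus: BusRd,Flush
[11] P0: store L0 := 36 | P0:M(36), P1:I | bus: BusRdX
[12] P1: load  L1 | P0:I, P1:M(22) | bus: none
[13] P1: load  L0 | P0:S(36), P1:S(36) | bus: BusRd,Flush
[14] P1: load  L1 | P0:I, P1:M(22) | bus: none
[15] P1: load  L0 | P0:S(36), P1:S(36) | bus: none
[16] P1: load  L0 | P0:S(36), P1:S(36) | bus: none
[17] P0: store L1 := 3 | P0:M(3), P1:I | bus: BusRdX,Flush
[18] P0: load  L1 | P0:M(3), P1:I | bus: none
[19] P1: store L0 := 80 | P0:I, P1:M(80) | bus: BusRdX

invalidations = 3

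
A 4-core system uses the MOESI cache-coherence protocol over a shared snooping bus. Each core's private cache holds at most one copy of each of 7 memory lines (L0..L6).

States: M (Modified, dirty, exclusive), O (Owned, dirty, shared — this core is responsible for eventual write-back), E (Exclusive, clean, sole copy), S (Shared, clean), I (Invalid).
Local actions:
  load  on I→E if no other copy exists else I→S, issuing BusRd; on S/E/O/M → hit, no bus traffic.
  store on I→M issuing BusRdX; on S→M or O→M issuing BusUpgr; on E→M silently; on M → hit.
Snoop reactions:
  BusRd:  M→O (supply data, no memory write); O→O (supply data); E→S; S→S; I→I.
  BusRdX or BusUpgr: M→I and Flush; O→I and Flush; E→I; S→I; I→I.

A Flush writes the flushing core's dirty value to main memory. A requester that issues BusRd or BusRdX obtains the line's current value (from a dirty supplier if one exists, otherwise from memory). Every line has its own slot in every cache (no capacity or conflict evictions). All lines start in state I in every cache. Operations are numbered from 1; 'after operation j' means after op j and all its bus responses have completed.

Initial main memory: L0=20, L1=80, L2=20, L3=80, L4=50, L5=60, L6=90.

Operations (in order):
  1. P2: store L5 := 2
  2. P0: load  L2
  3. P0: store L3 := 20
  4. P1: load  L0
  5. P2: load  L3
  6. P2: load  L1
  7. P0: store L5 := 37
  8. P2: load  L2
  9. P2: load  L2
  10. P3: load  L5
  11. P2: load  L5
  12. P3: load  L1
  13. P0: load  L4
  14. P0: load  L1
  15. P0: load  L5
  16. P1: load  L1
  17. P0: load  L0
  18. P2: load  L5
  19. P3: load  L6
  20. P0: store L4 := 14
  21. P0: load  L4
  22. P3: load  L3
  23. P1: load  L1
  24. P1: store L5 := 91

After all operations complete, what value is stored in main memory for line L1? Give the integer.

memory[L1] = 80

  op1 P2: store L5 := 2 → I/I/M/I on L5; bus BusRdX; mem=60
  op2 P0: load  L2 → E/I/I/I on L2; bus BusRd; mem=20
  op3 P0: store L3 := 20 → M/I/I/I on L3; bus BusRdX; mem=80
  op4 P1: load  L0 → I/E/I/I on L0; bus BusRd; mem=20
  op5 P2: load  L3 → O/I/S/I on L3; bus BusRd; mem=80
  op6 P2: load  L1 → I/I/E/I on L1; bus BusRd; mem=80
  op7 P0: store L5 := 37 → M/I/I/I on L5; bus BusRdX Flush; mem=2
  op8 P2: load  L2 → S/I/S/I on L2; bus BusRd; mem=20
  op9 P2: load  L2 → S/I/S/I on L2; bus (none); mem=20
  op10 P3: load  L5 → O/I/I/S on L5; bus BusRd; mem=2
  op11 P2: load  L5 → O/I/S/S on L5; bus BusRd; mem=2
  op12 P3: load  L1 → I/I/S/S on L1; bus BusRd; mem=80
  op13 P0: load  L4 → E/I/I/I on L4; bus BusRd; mem=50
  op14 P0: load  L1 → S/I/S/S on L1; bus BusRd; mem=80
  op15 P0: load  L5 → O/I/S/S on L5; bus (none); mem=2
  op16 P1: load  L1 → S/S/S/S on L1; bus BusRd; mem=80
  op17 P0: load  L0 → S/S/I/I on L0; bus BusRd; mem=20
  op18 P2: load  L5 → O/I/S/S on L5; bus (none); mem=2
  op19 P3: load  L6 → I/I/I/E on L6; bus BusRd; mem=90
  op20 P0: store L4 := 14 → M/I/I/I on L4; bus (none); mem=50
  op21 P0: load  L4 → M/I/I/I on L4; bus (none); mem=50
  op22 P3: load  L3 → O/I/S/S on L3; bus BusRd; mem=80
  op23 P1: load  L1 → S/S/S/S on L1; bus (none); mem=80
  op24 P1: store L5 := 91 → I/M/I/I on L5; bus BusRdX Flush; mem=37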